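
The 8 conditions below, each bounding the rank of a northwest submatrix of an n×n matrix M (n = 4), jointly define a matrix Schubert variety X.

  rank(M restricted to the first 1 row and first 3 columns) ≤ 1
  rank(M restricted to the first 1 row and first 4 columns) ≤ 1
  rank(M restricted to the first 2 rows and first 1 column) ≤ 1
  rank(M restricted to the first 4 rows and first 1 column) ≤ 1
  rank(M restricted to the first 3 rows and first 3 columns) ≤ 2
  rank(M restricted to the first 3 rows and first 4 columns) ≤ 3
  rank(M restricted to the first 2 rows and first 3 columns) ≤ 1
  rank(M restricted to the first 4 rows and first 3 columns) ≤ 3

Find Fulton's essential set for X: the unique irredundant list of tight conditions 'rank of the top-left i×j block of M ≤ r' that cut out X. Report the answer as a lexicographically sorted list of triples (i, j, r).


Computing R[i][j] = min implied NW-rank bound (n=4, 8 conditions):

  1, 1, 1, 1
  1, 1, 1, 2
  1, 2, 2, 3
  1, 2, 3, 4

so w = (1, 4, 2, 3).

Rothe diagram D(w) (2 cells), 1 SE-corner (essential condition):

[(2, 3, 1)]


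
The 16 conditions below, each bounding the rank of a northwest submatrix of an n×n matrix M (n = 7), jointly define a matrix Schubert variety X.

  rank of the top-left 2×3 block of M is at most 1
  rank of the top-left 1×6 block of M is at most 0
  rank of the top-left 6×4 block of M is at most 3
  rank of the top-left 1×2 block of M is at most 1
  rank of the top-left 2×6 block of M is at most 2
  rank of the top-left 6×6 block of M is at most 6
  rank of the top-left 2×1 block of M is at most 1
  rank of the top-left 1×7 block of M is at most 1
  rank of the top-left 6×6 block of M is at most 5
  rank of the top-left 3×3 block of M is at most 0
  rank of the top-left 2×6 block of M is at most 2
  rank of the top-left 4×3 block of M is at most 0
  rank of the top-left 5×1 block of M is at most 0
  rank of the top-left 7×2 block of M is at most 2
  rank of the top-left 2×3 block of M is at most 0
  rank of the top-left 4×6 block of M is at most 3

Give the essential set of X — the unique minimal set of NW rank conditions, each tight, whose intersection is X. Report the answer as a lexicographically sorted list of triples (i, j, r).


Rank table r_w(7×7) implied by the 16 constraints:

  row 1: 0, 0, 0, 0, 0, 0, 1
  row 2: 0, 0, 0, 1, 1, 1, 2
  row 3: 0, 0, 0, 1, 2, 2, 3
  row 4: 0, 0, 0, 1, 2, 3, 4
  row 5: 0, 1, 1, 2, 3, 4, 5
  row 6: 1, 2, 2, 3, 4, 5, 6
  row 7: 1, 2, 3, 4, 5, 6, 7

second differences of R give the permutation w = (7, 4, 5, 6, 2, 1, 3).

Fulton essential set (3 of the 16 Rothe cells):

[(1, 6, 0), (4, 3, 0), (5, 1, 0)]


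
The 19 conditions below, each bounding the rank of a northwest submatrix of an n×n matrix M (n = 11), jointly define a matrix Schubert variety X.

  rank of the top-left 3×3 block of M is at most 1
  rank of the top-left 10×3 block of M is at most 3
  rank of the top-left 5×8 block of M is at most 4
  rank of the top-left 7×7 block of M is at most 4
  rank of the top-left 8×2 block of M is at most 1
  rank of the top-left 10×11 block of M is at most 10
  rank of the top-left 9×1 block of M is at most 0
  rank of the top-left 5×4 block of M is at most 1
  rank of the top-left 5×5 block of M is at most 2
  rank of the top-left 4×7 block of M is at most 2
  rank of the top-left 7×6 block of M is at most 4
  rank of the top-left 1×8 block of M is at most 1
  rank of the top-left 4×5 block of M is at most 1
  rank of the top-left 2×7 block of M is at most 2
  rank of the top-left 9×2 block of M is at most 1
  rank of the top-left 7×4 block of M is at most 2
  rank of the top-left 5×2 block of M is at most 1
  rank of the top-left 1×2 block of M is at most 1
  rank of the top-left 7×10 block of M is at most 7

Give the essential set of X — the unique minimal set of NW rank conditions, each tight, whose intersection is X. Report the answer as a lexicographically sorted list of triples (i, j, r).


Recovering R(i,j) via the rank-extension bound from the 19 conditions:

  0, 1, 1, 1, 1, 1, 1, 1, 1, 1, 1
  0, 1, 1, 1, 1, 2, 2, 2, 2, 2, 2
  0, 1, 1, 1, 1, 2, 2, 3, 3, 3, 3
  0, 1, 1, 1, 1, 2, 2, 3, 4, 4, 4
  0, 1, 1, 1, 2, 3, 3, 4, 5, 5, 5
  0, 1, 2, 2, 3, 4, 4, 5, 6, 6, 6
  0, 1, 2, 2, 3, 4, 4, 5, 6, 7, 7
  0, 1, 2, 3, 4, 5, 5, 6, 7, 8, 8
  0, 1, 2, 3, 4, 5, 6, 7, 8, 9, 9
  1, 2, 3, 4, 5, 6, 7, 8, 9, 10, 10
  1, 2, 3, 4, 5, 6, 7, 8, 9, 10, 11

hence w(1..11) = (2, 6, 8, 9, 5, 3, 10, 4, 7, 1, 11).

ℓ(w)=24; the 6 essential cells (i,j,r):

[(4, 5, 1), (4, 7, 2), (5, 4, 1), (7, 4, 2), (7, 7, 4), (9, 1, 0)]


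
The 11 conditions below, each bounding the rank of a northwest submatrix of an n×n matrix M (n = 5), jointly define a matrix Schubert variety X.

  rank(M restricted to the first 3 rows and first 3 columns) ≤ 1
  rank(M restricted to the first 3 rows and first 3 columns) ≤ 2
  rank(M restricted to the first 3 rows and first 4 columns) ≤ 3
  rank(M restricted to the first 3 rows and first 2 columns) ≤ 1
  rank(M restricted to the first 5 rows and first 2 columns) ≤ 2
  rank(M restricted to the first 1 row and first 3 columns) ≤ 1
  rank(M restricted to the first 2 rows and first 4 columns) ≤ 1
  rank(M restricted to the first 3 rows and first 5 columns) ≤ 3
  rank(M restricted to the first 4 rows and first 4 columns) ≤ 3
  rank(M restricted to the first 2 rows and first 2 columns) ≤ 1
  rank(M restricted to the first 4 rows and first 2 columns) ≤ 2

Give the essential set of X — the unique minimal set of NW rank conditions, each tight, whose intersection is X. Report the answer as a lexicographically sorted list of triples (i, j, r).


Recovering R(i,j) via the rank-extension bound from the 11 conditions:

  1 | 1 | 1 | 1 | 1
  1 | 1 | 1 | 1 | 2
  1 | 1 | 1 | 2 | 3
  1 | 2 | 2 | 3 | 4
  1 | 2 | 3 | 4 | 5

hence w(1..5) = (1, 5, 4, 2, 3).

2 SE-corners of the 5-cell Rothe diagram give Ess(w):

[(2, 4, 1), (3, 3, 1)]


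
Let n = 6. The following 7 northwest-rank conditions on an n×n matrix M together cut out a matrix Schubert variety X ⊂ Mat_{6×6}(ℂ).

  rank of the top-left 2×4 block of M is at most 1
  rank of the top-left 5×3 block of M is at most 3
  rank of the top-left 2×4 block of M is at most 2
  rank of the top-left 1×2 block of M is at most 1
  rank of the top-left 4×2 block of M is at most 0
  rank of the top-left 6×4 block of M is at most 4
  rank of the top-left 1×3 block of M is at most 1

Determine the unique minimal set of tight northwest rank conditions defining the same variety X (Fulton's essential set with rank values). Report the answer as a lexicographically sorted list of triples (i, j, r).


The tightest implied rank at each (i,j), from the 7 conditions:

  i=1: 0  0  1  1  1  1
  i=2: 0  0  1  1  2  2
  i=3: 0  0  1  2  3  3
  i=4: 0  0  1  2  3  4
  i=5: 1  1  2  3  4  5
  i=6: 1  2  3  4  5  6

the unique w with this rank table is (3, 5, 4, 6, 1, 2).

Fulton essential set (2 of the 9 Rothe cells):

[(2, 4, 1), (4, 2, 0)]


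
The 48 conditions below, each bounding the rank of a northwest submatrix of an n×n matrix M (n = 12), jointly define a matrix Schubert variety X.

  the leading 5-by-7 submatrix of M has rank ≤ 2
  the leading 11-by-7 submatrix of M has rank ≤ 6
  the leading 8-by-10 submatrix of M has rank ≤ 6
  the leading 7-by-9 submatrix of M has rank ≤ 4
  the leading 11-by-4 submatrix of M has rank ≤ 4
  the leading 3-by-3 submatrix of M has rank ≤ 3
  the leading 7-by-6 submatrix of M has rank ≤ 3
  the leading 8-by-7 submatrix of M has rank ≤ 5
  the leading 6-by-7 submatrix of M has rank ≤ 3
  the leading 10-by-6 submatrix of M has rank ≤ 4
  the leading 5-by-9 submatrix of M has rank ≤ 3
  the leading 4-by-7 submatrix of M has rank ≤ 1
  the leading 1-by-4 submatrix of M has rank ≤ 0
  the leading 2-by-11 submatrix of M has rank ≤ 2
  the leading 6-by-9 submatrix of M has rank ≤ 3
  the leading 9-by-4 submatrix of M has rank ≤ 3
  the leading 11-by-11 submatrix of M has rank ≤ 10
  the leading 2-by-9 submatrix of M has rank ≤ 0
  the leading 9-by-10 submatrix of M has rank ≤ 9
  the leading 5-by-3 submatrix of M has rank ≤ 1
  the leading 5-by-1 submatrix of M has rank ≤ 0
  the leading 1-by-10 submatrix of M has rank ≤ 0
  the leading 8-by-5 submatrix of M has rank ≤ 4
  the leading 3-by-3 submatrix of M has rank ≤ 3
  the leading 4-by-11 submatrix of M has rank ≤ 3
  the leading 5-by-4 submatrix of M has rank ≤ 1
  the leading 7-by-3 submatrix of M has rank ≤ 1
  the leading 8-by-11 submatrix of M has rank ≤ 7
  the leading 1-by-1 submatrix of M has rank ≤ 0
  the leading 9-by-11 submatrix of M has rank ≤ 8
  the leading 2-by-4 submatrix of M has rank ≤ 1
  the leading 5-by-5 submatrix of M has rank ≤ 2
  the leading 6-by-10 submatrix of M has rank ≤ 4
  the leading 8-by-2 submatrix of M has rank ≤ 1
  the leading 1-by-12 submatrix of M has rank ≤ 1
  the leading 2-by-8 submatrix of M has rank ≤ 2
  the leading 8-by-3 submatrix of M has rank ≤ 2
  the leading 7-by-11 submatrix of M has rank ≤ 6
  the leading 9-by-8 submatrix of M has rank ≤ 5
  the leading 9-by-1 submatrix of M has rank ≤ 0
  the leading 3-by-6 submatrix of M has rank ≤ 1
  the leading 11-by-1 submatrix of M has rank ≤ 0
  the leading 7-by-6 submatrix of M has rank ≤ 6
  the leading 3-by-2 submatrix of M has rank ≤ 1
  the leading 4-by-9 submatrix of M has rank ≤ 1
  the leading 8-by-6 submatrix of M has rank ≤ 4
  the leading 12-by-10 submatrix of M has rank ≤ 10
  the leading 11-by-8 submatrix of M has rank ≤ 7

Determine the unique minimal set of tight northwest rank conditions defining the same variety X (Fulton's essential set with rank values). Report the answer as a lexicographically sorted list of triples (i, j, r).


Rank table r_w(12×12) implied by the 48 constraints:

  i=1: 0  0  0  0  0  0  0  0  0  0  1  1
  i=2: 0  0  0  0  0  0  0  0  0  1  2  2
  i=3: 0  1  1  1  1  1  1  1  1  2  3  3
  i=4: 0  1  1  1  1  1  1  1  1  2  3  4
  i=5: 0  1  1  1  2  2  2  2  2  3  4  5
  i=6: 0  1  1  2  3  3  3  3  3  4  5  6
  i=7: 0  1  1  2  3  3  4  4  4  5  6  7
  i=8: 0  1  2  3  4  4  5  5  5  6  7  8
  i=9: 0  1  2  3  4  4  5  5  6  7  8  9
  i=10: 0  1  2  3  4  4  5  6  7  8  9  10
  i=11: 0  1  2  3  4  5  6  7  8  9  10  11
  i=12: 1  2  3  4  5  6  7  8  9  10  11  12

giving w = (11, 10, 2, 12, 5, 4, 7, 3, 9, 8, 6, 1) via Δ²R.

D(w) has 43 cells with 9 SE-corners; essential set:

[(1, 10, 0), (2, 9, 0), (4, 9, 1), (5, 4, 1), (7, 3, 1), (7, 6, 3), (9, 8, 5), (10, 6, 4), (11, 1, 0)]


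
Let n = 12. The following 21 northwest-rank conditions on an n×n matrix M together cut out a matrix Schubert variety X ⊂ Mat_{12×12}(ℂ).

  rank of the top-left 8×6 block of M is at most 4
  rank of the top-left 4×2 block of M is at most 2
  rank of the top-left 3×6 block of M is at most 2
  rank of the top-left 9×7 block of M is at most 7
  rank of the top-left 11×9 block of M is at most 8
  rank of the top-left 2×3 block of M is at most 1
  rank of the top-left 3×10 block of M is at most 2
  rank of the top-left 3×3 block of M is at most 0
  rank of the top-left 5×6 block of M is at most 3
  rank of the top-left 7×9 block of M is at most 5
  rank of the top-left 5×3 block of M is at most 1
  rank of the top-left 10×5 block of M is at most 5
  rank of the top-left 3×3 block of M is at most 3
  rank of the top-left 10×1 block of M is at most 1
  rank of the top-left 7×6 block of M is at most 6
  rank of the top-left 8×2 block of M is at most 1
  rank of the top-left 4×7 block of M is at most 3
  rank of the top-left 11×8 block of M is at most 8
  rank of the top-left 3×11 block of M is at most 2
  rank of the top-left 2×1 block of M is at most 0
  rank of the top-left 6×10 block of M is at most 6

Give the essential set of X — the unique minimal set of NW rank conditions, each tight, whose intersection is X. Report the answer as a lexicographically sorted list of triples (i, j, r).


Reconstructing r_w from the 21 given conditions:

  0 | 0 | 0 | 1 | 1 | 1 | 1 | 1 | 1 | 1 | 1 | 1
  0 | 0 | 0 | 1 | 2 | 2 | 2 | 2 | 2 | 2 | 2 | 2
  0 | 0 | 0 | 1 | 2 | 2 | 2 | 2 | 2 | 2 | 2 | 3
  1 | 1 | 1 | 2 | 3 | 3 | 3 | 3 | 3 | 3 | 3 | 4
  1 | 1 | 1 | 2 | 3 | 3 | 4 | 4 | 4 | 4 | 4 | 5
  1 | 1 | 2 | 3 | 4 | 4 | 5 | 5 | 5 | 5 | 5 | 6
  1 | 1 | 2 | 3 | 4 | 4 | 5 | 5 | 5 | 6 | 6 | 7
  1 | 1 | 2 | 3 | 4 | 4 | 5 | 6 | 6 | 7 | 7 | 8
  1 | 2 | 3 | 4 | 5 | 5 | 6 | 7 | 7 | 8 | 8 | 9
  1 | 2 | 3 | 4 | 5 | 6 | 7 | 8 | 8 | 9 | 9 | 10
  1 | 2 | 3 | 4 | 5 | 6 | 7 | 8 | 8 | 9 | 10 | 11
  1 | 2 | 3 | 4 | 5 | 6 | 7 | 8 | 9 | 10 | 11 | 12

giving w = (4, 5, 12, 1, 7, 3, 10, 8, 2, 6, 11, 9) via Δ²R.

Fulton essential set (8 of the 26 Rothe cells):

[(3, 3, 0), (3, 11, 2), (5, 3, 1), (5, 6, 3), (7, 9, 5), (8, 2, 1), (8, 6, 4), (11, 9, 8)]


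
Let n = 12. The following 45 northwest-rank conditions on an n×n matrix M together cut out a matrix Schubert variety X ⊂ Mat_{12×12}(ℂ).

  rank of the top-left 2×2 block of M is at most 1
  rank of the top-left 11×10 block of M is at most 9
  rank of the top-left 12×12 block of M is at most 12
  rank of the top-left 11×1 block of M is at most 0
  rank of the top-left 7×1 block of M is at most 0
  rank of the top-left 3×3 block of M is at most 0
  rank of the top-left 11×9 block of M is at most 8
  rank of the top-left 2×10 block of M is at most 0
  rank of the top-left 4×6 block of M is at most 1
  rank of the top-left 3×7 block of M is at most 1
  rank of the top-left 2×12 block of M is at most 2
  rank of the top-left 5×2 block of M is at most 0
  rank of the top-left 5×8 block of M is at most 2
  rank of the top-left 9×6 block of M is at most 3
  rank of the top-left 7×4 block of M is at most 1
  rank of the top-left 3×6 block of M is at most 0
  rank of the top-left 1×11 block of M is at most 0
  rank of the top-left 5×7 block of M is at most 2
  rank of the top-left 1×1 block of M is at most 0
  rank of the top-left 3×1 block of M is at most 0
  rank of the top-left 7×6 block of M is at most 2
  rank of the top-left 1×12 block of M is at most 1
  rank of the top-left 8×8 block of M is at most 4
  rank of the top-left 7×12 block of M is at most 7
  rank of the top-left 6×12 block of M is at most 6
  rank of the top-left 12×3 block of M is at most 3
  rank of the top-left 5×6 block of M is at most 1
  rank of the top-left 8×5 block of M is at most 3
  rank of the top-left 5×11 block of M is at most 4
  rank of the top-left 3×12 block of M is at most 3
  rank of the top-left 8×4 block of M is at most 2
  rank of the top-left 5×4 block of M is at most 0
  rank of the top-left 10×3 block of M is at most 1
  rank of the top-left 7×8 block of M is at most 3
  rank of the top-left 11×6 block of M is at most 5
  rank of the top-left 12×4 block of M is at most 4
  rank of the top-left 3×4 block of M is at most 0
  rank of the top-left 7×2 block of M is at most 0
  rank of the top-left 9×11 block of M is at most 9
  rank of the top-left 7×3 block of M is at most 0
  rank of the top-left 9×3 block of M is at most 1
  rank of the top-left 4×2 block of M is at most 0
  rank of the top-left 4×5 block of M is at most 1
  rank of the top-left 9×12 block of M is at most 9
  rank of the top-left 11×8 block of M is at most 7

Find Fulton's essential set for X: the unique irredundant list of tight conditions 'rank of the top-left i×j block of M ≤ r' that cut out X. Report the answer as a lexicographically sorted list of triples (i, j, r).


Computing R[i][j] = min implied NW-rank bound (n=12, 45 conditions):

  0 0 0 0 0 0 0 0 0 0 0 1
  0 0 0 0 0 0 0 0 0 0 1 2
  0 0 0 0 0 0 1 1 1 1 2 3
  0 0 0 0 1 1 2 2 2 2 3 4
  0 0 0 0 1 1 2 2 3 3 4 5
  0 0 0 1 2 2 3 3 4 4 5 6
  0 0 0 1 2 2 3 3 4 5 6 7
  0 1 1 2 3 3 4 4 5 6 7 8
  0 1 1 2 3 3 4 5 6 7 8 9
  0 1 1 2 3 4 5 6 7 8 9 10
  0 1 2 3 4 5 6 7 8 9 10 11
  1 2 3 4 5 6 7 8 9 10 11 12

hence w(1..12) = (12, 11, 7, 5, 9, 4, 10, 2, 8, 6, 3, 1).

D(w) has 52 cells with 12 SE-corners; essential set:

[(1, 11, 0), (2, 10, 0), (3, 6, 0), (5, 4, 0), (5, 6, 1), (5, 8, 2), (7, 3, 0), (7, 6, 2), (7, 8, 3), (9, 6, 3), (10, 3, 1), (11, 1, 0)]


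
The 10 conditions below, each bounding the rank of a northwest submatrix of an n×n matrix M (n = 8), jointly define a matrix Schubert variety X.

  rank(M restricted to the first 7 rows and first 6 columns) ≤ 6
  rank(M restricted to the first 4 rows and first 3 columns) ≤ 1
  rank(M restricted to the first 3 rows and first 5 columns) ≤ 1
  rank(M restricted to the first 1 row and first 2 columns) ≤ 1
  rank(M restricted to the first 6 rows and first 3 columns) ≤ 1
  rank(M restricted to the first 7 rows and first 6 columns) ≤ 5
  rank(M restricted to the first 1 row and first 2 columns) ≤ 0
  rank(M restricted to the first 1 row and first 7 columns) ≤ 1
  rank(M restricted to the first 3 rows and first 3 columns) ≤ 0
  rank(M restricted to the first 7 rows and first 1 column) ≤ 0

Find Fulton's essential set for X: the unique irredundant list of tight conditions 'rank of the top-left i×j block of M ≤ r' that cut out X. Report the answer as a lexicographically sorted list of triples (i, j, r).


Reconstructing r_w from the 10 given conditions:

  i=1: 0, 0, 0, 1, 1, 1, 1, 1
  i=2: 0, 0, 0, 1, 1, 2, 2, 2
  i=3: 0, 0, 0, 1, 1, 2, 3, 3
  i=4: 0, 1, 1, 2, 2, 3, 4, 4
  i=5: 0, 1, 1, 2, 3, 4, 5, 5
  i=6: 0, 1, 1, 2, 3, 4, 5, 6
  i=7: 0, 1, 2, 3, 4, 5, 6, 7
  i=8: 1, 2, 3, 4, 5, 6, 7, 8

second differences of R give the permutation w = (4, 6, 7, 2, 5, 8, 3, 1).

4 SE-corners of the 17-cell Rothe diagram give Ess(w):

[(3, 3, 0), (3, 5, 1), (6, 3, 1), (7, 1, 0)]


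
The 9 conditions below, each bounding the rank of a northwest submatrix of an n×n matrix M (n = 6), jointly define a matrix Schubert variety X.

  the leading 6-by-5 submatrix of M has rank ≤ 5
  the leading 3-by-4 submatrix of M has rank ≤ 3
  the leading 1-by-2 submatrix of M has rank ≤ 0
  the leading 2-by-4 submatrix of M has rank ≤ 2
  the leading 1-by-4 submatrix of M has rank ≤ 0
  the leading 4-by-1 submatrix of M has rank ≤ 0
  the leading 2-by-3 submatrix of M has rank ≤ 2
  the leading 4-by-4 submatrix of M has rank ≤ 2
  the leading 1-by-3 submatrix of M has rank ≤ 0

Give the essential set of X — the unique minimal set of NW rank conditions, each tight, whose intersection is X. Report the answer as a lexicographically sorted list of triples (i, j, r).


Computing R[i][j] = min implied NW-rank bound (n=6, 9 conditions):

  0  0  0  0  1  1
  0  1  1  1  2  2
  0  1  2  2  3  3
  0  1  2  2  3  4
  1  2  3  3  4  5
  1  2  3  4  5  6

the unique w with this rank table is (5, 2, 3, 6, 1, 4).

Rothe diagram D(w) (8 cells), 3 SE-corners (essential conditions):

[(1, 4, 0), (4, 1, 0), (4, 4, 2)]


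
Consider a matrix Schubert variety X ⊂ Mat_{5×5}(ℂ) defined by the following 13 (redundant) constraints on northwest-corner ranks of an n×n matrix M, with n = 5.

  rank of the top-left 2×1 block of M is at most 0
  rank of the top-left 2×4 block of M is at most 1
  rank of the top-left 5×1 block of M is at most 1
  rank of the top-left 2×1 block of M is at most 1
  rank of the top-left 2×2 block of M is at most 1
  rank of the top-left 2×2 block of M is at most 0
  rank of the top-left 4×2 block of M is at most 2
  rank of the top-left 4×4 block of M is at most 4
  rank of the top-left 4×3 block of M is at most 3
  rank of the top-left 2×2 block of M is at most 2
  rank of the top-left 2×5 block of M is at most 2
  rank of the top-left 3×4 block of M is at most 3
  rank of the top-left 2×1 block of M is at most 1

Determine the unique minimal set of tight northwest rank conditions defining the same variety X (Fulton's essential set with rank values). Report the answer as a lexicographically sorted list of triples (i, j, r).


Propagating the 13 rank bounds to every northwest block:

  row 1: 0 0 1 1 1
  row 2: 0 0 1 1 2
  row 3: 1 1 2 2 3
  row 4: 1 2 3 3 4
  row 5: 1 2 3 4 5

so w = (3, 5, 1, 2, 4).

Rothe diagram D(w) (5 cells), 2 SE-corners (essential conditions):

[(2, 2, 0), (2, 4, 1)]


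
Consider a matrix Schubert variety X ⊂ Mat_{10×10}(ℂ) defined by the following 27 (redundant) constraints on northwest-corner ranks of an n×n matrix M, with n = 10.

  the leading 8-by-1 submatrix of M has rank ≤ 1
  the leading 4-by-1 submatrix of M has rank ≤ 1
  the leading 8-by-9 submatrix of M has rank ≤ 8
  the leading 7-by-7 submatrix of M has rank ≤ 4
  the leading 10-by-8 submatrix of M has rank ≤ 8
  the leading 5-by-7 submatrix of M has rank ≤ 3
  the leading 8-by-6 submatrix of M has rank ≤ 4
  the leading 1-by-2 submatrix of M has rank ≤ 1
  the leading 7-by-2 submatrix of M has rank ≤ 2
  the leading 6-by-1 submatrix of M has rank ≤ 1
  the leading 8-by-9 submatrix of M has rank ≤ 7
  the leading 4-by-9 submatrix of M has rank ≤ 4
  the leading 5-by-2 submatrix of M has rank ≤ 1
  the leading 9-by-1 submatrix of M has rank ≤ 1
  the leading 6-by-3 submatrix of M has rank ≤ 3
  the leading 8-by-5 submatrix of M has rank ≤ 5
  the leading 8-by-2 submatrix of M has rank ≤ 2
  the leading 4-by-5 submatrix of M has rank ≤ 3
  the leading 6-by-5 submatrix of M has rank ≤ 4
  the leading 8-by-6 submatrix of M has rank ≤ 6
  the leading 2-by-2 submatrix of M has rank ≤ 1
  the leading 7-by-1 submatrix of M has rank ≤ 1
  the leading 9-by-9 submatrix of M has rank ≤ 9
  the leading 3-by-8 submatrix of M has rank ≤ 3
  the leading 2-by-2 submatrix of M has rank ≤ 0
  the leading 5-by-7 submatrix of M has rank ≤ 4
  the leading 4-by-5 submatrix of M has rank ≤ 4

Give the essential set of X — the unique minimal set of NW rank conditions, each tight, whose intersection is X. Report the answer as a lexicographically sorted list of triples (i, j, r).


Reconstructing r_w from the 27 given conditions:

  i=1: 0, 0, 1, 1, 1, 1, 1, 1, 1, 1
  i=2: 0, 0, 1, 2, 2, 2, 2, 2, 2, 2
  i=3: 1, 1, 2, 3, 3, 3, 3, 3, 3, 3
  i=4: 1, 1, 2, 3, 3, 3, 3, 4, 4, 4
  i=5: 1, 1, 2, 3, 3, 3, 3, 4, 5, 5
  i=6: 1, 2, 3, 4, 4, 4, 4, 5, 6, 6
  i=7: 1, 2, 3, 4, 4, 4, 4, 5, 6, 7
  i=8: 1, 2, 3, 4, 4, 4, 5, 6, 7, 8
  i=9: 1, 2, 3, 4, 5, 5, 6, 7, 8, 9
  i=10: 1, 2, 3, 4, 5, 6, 7, 8, 9, 10

second differences of R give the permutation w = (3, 4, 1, 8, 9, 2, 10, 7, 5, 6).

Fulton essential set (5 of the 17 Rothe cells):

[(2, 2, 0), (5, 2, 1), (5, 7, 3), (7, 7, 4), (8, 6, 4)]


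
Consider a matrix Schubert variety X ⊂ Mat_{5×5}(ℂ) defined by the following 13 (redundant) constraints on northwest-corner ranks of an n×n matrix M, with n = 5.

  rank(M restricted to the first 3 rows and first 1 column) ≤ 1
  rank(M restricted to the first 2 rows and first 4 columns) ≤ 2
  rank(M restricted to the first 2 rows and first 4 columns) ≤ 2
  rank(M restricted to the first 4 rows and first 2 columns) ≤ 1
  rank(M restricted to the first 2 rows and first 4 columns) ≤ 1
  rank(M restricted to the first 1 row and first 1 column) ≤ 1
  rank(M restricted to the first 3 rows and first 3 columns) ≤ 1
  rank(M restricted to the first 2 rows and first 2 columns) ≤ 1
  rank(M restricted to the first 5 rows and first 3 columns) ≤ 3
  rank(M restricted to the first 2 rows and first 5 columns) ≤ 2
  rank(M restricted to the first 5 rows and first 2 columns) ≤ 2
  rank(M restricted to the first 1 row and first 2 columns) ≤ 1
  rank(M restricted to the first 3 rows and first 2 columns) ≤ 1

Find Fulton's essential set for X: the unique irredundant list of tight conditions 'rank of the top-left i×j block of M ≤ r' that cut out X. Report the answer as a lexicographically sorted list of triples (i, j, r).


Computing R[i][j] = min implied NW-rank bound (n=5, 13 conditions):

  1 | 1 | 1 | 1 | 1
  1 | 1 | 1 | 1 | 2
  1 | 1 | 1 | 2 | 3
  1 | 1 | 2 | 3 | 4
  1 | 2 | 3 | 4 | 5

the unique w with this rank table is (1, 5, 4, 3, 2).

Rothe diagram D(w) (6 cells), 3 SE-corners (essential conditions):

[(2, 4, 1), (3, 3, 1), (4, 2, 1)]


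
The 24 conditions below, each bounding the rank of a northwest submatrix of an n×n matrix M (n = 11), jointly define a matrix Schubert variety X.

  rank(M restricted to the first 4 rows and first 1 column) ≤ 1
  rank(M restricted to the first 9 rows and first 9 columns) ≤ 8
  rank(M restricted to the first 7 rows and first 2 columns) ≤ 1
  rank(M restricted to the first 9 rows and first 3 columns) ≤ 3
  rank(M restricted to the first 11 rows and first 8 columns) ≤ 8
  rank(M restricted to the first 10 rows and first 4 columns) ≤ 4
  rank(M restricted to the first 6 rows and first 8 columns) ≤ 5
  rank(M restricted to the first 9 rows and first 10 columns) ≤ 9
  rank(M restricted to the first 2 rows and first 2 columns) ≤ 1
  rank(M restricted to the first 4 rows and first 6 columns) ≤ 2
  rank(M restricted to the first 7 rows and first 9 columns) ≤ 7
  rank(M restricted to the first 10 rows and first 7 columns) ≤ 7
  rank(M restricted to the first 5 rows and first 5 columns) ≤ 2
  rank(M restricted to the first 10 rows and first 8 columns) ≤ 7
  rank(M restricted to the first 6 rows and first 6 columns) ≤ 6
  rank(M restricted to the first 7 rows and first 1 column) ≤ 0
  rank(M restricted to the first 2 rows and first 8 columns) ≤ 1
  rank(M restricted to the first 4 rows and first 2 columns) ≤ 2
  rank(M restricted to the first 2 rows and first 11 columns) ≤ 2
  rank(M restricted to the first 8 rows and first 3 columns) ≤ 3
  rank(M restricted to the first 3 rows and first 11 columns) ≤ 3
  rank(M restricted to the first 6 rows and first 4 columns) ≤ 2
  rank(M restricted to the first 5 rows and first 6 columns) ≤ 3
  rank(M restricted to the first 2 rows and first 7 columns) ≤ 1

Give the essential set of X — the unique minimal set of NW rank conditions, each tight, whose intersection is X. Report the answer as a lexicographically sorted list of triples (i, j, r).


Recovering R(i,j) via the rank-extension bound from the 24 conditions:

  row 1: 0  1  1  1  1  1  1  1  1  1  1
  row 2: 0  1  1  1  1  1  1  1  2  2  2
  row 3: 0  1  2  2  2  2  2  2  3  3  3
  row 4: 0  1  2  2  2  2  3  3  4  4  4
  row 5: 0  1  2  2  2  3  4  4  5  5  5
  row 6: 0  1  2  2  3  4  5  5  6  6  6
  row 7: 0  1  2  3  4  5  6  6  7  7  7
  row 8: 1  2  3  4  5  6  7  7  8  8  8
  row 9: 1  2  3  4  5  6  7  7  8  9  9
  row 10: 1  2  3  4  5  6  7  7  8  9  10
  row 11: 1  2  3  4  5  6  7  8  9  10  11

the unique w with this rank table is (2, 9, 3, 7, 6, 5, 4, 1, 10, 11, 8).

Rothe diagram D(w) (21 cells), 6 SE-corners (essential conditions):

[(2, 8, 1), (4, 6, 2), (5, 5, 2), (6, 4, 2), (7, 1, 0), (10, 8, 7)]


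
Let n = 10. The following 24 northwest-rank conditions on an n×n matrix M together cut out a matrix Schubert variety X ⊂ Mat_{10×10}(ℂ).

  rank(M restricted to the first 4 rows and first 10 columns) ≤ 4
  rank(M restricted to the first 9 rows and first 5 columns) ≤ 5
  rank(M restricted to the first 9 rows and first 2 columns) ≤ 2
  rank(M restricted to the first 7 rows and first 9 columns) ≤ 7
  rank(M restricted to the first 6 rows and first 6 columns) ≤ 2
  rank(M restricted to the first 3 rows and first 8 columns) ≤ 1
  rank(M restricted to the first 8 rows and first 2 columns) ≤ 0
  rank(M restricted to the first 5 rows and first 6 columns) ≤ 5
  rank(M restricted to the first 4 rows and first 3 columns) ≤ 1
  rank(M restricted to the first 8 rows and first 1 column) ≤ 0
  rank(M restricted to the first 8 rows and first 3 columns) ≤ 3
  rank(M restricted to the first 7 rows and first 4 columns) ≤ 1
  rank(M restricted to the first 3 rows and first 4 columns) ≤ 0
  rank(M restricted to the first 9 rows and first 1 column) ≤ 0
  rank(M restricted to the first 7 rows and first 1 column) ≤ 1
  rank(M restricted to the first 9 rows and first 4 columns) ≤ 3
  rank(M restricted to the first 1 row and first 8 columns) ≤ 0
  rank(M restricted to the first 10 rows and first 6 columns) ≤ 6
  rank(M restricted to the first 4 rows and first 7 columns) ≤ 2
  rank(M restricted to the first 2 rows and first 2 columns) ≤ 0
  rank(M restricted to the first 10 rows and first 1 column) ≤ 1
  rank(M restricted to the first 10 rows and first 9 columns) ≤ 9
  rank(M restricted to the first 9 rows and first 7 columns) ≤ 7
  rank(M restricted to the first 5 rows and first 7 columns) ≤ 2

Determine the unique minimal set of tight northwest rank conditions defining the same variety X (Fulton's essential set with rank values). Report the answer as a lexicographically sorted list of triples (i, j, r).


Rank table r_w(10×10) implied by the 24 constraints:

  0 0 0 0 0 0 0 0 1 1
  0 0 0 0 1 1 1 1 2 2
  0 0 0 0 1 1 1 1 2 3
  0 0 1 1 2 2 2 2 3 4
  0 0 1 1 2 2 2 3 4 5
  0 0 1 1 2 2 3 4 5 6
  0 0 1 1 2 3 4 5 6 7
  0 0 1 2 3 4 5 6 7 8
  0 1 2 3 4 5 6 7 8 9
  1 2 3 4 5 6 7 8 9 10

second differences of R give the permutation w = (9, 5, 10, 3, 8, 7, 6, 4, 2, 1).

Rothe diagram D(w) (36 cells), 8 SE-corners (essential conditions):

[(1, 8, 0), (3, 4, 0), (3, 8, 1), (5, 7, 2), (6, 6, 2), (7, 4, 1), (8, 2, 0), (9, 1, 0)]


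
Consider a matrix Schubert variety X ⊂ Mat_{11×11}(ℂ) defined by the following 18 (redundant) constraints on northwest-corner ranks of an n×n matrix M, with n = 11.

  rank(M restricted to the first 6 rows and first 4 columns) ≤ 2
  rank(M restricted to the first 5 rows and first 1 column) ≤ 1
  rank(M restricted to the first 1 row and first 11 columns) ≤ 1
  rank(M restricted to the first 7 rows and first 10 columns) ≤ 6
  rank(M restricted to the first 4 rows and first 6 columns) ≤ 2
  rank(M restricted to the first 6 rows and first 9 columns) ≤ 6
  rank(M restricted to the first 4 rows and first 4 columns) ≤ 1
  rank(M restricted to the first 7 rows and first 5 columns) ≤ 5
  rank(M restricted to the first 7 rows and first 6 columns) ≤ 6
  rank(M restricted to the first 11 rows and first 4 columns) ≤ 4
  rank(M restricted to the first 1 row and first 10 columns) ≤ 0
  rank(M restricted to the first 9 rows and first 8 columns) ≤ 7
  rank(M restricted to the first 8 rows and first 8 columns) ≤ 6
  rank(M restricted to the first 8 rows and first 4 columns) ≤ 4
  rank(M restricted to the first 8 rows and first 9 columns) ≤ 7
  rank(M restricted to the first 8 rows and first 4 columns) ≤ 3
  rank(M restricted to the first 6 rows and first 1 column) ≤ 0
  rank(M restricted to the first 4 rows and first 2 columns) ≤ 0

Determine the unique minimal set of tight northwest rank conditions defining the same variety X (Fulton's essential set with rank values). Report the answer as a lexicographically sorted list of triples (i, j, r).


Propagating the 18 rank bounds to every northwest block:

  row 1: 0 | 0 | 0 | 0 | 0 | 0 | 0 | 0 | 0 | 0 | 1
  row 2: 0 | 0 | 1 | 1 | 1 | 1 | 1 | 1 | 1 | 1 | 2
  row 3: 0 | 0 | 1 | 1 | 2 | 2 | 2 | 2 | 2 | 2 | 3
  row 4: 0 | 0 | 1 | 1 | 2 | 2 | 3 | 3 | 3 | 3 | 4
  row 5: 0 | 1 | 2 | 2 | 3 | 3 | 4 | 4 | 4 | 4 | 5
  row 6: 0 | 1 | 2 | 2 | 3 | 4 | 5 | 5 | 5 | 5 | 6
  row 7: 1 | 2 | 3 | 3 | 4 | 5 | 6 | 6 | 6 | 6 | 7
  row 8: 1 | 2 | 3 | 3 | 4 | 5 | 6 | 6 | 7 | 7 | 8
  row 9: 1 | 2 | 3 | 4 | 5 | 6 | 7 | 7 | 8 | 8 | 9
  row 10: 1 | 2 | 3 | 4 | 5 | 6 | 7 | 8 | 9 | 9 | 10
  row 11: 1 | 2 | 3 | 4 | 5 | 6 | 7 | 8 | 9 | 10 | 11

second differences of R give the permutation w = (11, 3, 5, 7, 2, 6, 1, 9, 4, 8, 10).

8 SE-corners of the 24-cell Rothe diagram give Ess(w):

[(1, 10, 0), (4, 2, 0), (4, 4, 1), (4, 6, 2), (6, 1, 0), (6, 4, 2), (8, 4, 3), (8, 8, 6)]


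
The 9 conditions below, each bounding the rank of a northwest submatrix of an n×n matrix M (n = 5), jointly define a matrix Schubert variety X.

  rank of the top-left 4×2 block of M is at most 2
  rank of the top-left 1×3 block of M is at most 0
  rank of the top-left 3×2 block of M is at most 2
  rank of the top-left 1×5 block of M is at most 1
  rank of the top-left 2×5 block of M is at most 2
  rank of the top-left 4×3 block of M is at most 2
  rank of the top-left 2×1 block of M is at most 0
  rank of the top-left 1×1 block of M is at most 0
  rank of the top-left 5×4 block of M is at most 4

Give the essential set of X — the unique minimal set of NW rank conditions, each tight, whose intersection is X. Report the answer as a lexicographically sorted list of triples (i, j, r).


Recovering R(i,j) via the rank-extension bound from the 9 conditions:

  R[1]: 0 | 0 | 0 | 1 | 1
  R[2]: 0 | 1 | 1 | 2 | 2
  R[3]: 1 | 2 | 2 | 3 | 3
  R[4]: 1 | 2 | 2 | 3 | 4
  R[5]: 1 | 2 | 3 | 4 | 5

reading off 1-entries of Δ²R: w = (4, 2, 1, 5, 3).

Rothe diagram D(w) (5 cells), 3 SE-corners (essential conditions):

[(1, 3, 0), (2, 1, 0), (4, 3, 2)]


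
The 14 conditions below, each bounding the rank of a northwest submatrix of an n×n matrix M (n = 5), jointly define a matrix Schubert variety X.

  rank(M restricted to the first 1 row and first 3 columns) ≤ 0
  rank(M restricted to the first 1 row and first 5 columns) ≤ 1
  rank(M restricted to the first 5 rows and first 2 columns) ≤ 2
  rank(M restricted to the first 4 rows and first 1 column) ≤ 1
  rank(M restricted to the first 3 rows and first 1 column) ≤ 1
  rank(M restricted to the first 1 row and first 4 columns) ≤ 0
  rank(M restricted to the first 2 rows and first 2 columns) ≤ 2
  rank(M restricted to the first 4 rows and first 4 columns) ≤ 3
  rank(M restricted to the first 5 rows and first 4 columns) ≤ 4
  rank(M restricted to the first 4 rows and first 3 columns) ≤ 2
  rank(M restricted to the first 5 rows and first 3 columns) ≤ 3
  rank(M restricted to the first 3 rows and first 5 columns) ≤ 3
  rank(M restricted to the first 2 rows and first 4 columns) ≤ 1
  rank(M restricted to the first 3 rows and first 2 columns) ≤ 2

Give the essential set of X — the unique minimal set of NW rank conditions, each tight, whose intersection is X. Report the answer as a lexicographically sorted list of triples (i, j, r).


Propagating the 14 rank bounds to every northwest block:

  row 1: 0 | 0 | 0 | 0 | 1
  row 2: 1 | 1 | 1 | 1 | 2
  row 3: 1 | 2 | 2 | 2 | 3
  row 4: 1 | 2 | 2 | 3 | 4
  row 5: 1 | 2 | 3 | 4 | 5

reading off 1-entries of Δ²R: w = (5, 1, 2, 4, 3).

ℓ(w)=5; the 2 essential cells (i,j,r):

[(1, 4, 0), (4, 3, 2)]


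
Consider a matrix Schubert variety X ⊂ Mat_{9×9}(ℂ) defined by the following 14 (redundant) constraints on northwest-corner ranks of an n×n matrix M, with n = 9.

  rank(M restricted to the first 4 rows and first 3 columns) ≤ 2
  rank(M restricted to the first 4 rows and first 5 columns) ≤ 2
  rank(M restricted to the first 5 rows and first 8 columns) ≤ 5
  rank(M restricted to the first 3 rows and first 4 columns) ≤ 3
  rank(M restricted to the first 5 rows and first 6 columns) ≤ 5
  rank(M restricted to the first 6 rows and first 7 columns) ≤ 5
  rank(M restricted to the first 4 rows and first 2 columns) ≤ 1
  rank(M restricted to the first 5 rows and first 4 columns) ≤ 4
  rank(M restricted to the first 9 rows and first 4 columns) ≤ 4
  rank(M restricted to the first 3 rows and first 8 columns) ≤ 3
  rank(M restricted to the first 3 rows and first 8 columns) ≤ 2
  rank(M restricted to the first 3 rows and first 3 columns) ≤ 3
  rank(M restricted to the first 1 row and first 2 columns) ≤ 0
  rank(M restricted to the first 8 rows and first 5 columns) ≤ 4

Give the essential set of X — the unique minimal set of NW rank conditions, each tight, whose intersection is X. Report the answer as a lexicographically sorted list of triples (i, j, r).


Rank table r_w(9×9) implied by the 14 constraints:

  i=1: 0 0 1 1 1 1 1 1 1
  i=2: 1 1 2 2 2 2 2 2 2
  i=3: 1 1 2 2 2 2 2 2 3
  i=4: 1 1 2 2 2 3 3 3 4
  i=5: 1 2 3 3 3 4 4 4 5
  i=6: 1 2 3 4 4 5 5 5 6
  i=7: 1 2 3 4 4 5 6 6 7
  i=8: 1 2 3 4 4 5 6 7 8
  i=9: 1 2 3 4 5 6 7 8 9

hence w(1..9) = (3, 1, 9, 6, 2, 4, 7, 8, 5).

D(w) has 13 cells with 5 SE-corners; essential set:

[(1, 2, 0), (3, 8, 2), (4, 2, 1), (4, 5, 2), (8, 5, 4)]


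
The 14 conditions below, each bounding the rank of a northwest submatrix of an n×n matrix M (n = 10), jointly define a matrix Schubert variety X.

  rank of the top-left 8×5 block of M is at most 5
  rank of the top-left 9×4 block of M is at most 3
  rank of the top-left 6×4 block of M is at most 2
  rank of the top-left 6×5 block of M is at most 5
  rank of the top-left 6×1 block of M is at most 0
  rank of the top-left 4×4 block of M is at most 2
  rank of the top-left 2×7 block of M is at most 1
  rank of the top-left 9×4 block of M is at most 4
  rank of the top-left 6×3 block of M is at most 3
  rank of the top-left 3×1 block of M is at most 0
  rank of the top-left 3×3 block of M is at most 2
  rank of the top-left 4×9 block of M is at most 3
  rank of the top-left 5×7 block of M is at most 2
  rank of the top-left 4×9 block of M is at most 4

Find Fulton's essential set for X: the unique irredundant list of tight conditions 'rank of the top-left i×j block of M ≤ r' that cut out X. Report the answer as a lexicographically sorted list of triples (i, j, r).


Computing R[i][j] = min implied NW-rank bound (n=10, 14 conditions):

  R[1]: 0, 1, 1, 1, 1, 1, 1, 1, 1, 1
  R[2]: 0, 1, 1, 1, 1, 1, 1, 2, 2, 2
  R[3]: 0, 1, 2, 2, 2, 2, 2, 3, 3, 3
  R[4]: 0, 1, 2, 2, 2, 2, 2, 3, 3, 4
  R[5]: 0, 1, 2, 2, 2, 2, 2, 3, 4, 5
  R[6]: 0, 1, 2, 2, 3, 3, 3, 4, 5, 6
  R[7]: 1, 2, 3, 3, 4, 4, 4, 5, 6, 7
  R[8]: 1, 2, 3, 3, 4, 5, 5, 6, 7, 8
  R[9]: 1, 2, 3, 3, 4, 5, 6, 7, 8, 9
  R[10]: 1, 2, 3, 4, 5, 6, 7, 8, 9, 10

the unique w with this rank table is (2, 8, 3, 10, 9, 5, 1, 6, 7, 4).

Rothe diagram D(w) (23 cells), 6 SE-corners (essential conditions):

[(2, 7, 1), (4, 9, 3), (5, 7, 2), (6, 1, 0), (6, 4, 2), (9, 4, 3)]


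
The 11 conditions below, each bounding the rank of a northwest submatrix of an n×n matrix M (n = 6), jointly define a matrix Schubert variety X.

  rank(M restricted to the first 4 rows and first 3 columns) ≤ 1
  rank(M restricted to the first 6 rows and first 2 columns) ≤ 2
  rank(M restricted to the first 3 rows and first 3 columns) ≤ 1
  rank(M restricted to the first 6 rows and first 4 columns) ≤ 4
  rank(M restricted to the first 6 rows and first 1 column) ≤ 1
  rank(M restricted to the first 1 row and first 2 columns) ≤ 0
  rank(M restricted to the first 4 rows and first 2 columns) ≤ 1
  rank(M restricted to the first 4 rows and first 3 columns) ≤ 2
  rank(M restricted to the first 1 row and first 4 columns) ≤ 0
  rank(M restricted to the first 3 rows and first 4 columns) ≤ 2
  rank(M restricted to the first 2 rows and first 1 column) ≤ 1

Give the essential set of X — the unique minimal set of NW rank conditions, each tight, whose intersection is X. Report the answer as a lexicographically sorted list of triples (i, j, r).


Propagating the 11 rank bounds to every northwest block:

  R[1]: 0, 0, 0, 0, 1, 1
  R[2]: 1, 1, 1, 1, 2, 2
  R[3]: 1, 1, 1, 2, 3, 3
  R[4]: 1, 1, 1, 2, 3, 4
  R[5]: 1, 2, 2, 3, 4, 5
  R[6]: 1, 2, 3, 4, 5, 6

so w = (5, 1, 4, 6, 2, 3).

Rothe diagram D(w) (8 cells), 2 SE-corners (essential conditions):

[(1, 4, 0), (4, 3, 1)]


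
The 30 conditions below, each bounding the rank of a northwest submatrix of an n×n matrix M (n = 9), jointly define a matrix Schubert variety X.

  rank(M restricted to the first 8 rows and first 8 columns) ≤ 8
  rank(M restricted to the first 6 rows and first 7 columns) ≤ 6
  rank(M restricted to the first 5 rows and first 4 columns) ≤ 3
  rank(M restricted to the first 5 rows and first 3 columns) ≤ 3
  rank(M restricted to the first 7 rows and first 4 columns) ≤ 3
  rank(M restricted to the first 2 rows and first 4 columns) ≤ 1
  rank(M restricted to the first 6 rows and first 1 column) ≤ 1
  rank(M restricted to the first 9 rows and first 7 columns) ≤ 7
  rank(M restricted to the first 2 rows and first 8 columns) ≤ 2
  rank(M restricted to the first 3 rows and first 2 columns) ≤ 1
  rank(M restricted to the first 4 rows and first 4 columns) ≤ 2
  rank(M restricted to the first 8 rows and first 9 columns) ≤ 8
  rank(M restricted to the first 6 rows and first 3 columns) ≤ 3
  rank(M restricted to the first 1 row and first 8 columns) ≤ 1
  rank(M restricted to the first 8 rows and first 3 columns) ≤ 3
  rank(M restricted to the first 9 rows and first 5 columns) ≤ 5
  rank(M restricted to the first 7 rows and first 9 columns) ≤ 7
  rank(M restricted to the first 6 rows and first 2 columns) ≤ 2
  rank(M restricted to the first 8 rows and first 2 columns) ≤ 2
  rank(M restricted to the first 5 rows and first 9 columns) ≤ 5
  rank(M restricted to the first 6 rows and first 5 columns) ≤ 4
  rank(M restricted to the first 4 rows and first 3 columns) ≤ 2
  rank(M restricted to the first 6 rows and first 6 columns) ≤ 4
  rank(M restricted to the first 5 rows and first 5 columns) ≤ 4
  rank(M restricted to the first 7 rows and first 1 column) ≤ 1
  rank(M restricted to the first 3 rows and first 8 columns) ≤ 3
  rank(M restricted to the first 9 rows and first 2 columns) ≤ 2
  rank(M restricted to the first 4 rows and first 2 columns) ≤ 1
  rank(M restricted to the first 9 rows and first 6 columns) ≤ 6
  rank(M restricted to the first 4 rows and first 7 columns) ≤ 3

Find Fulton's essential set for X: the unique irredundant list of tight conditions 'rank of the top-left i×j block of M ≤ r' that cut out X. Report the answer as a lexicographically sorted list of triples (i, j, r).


Rank table r_w(9×9) implied by the 30 constraints:

  row 1: 1 | 1 | 1 | 1 | 1 | 1 | 1 | 1 | 1
  row 2: 1 | 1 | 1 | 1 | 2 | 2 | 2 | 2 | 2
  row 3: 1 | 1 | 2 | 2 | 3 | 3 | 3 | 3 | 3
  row 4: 1 | 1 | 2 | 2 | 3 | 3 | 3 | 4 | 4
  row 5: 1 | 2 | 3 | 3 | 4 | 4 | 4 | 5 | 5
  row 6: 1 | 2 | 3 | 3 | 4 | 4 | 5 | 6 | 6
  row 7: 1 | 2 | 3 | 3 | 4 | 5 | 6 | 7 | 7
  row 8: 1 | 2 | 3 | 4 | 5 | 6 | 7 | 8 | 8
  row 9: 1 | 2 | 3 | 4 | 5 | 6 | 7 | 8 | 9

giving w = (1, 5, 3, 8, 2, 7, 6, 4, 9) via Δ²R.

|D(w)|=11, |Ess(w)|=6:

[(2, 4, 1), (4, 2, 1), (4, 4, 2), (4, 7, 3), (6, 6, 4), (7, 4, 3)]
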